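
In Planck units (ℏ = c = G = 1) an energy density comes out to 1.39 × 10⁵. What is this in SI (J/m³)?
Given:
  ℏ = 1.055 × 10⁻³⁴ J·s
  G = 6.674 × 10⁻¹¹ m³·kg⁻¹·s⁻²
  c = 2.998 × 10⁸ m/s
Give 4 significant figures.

One Planck energy density: u_P = c⁷/(ℏG²) = 4.632 × 10¹¹³ J/m³.
1.39 × 10⁵ × 4.632 × 10¹¹³ J/m³ = 6.439 × 10¹¹⁸ J/m³

6.439 × 10¹¹⁸ J/m³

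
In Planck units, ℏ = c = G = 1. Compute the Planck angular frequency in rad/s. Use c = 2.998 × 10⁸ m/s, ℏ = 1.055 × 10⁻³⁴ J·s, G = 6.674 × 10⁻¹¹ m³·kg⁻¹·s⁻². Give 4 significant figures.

1.855 × 10⁴³ rad/s

From ℏ = c = G = 1 the angular frequency scale is ω_P = √(c⁵/(ℏG)).
  = √(3.440 × 10⁸⁶)
  = 1.855 × 10⁴³ rad/s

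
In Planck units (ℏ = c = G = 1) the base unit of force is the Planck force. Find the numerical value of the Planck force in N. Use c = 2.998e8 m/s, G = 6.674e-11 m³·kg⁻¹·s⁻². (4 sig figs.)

1.210e44 N

F_P = c⁴/G
  = 8.078e33 / 6.674e-11
  = 1.210e44 N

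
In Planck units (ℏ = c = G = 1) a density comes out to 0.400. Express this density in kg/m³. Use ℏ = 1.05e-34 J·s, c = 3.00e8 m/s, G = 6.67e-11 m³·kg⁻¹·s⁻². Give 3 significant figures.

2.08e96 kg/m³

One Planck density: ρ_P = c⁵/(ℏG²) = 5.20e96 kg/m³.
0.400 × 5.20e96 kg/m³ = 2.08e96 kg/m³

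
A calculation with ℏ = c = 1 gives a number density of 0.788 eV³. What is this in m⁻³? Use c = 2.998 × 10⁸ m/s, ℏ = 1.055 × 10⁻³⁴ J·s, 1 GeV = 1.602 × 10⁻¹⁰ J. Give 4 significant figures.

Number density is [L]⁻³ = [E]³/(ℏc)³.
1 GeV³ → 1/(ℏc)³ × (1 GeV in J)³ = 1.299 × 10⁴⁷ m⁻³.
Convert the energy scale: 0.788 eV³ = 7.88 × 10⁻²⁸ GeV³.
Result: 7.88 × 10⁻²⁸ × 1.299 × 10⁴⁷ = 1.024 × 10²⁰ m⁻³.

1.024 × 10²⁰ m⁻³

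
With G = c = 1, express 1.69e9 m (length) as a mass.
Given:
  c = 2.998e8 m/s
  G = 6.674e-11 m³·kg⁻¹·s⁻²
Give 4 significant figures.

2.276e36 kg

Length → mass via c²/G.
1.69e9 m × (c²/G) = 2.276e36 kg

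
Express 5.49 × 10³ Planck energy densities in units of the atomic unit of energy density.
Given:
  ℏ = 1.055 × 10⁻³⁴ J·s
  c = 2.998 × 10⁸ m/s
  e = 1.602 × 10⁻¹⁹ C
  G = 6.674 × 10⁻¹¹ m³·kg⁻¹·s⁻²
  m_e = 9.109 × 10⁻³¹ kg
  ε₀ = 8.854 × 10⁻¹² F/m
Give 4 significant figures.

Planck energy density: u_P = c⁷/(ℏG²) = 4.632 × 10¹¹³ J/m³
atomic unit of energy density: u_au = E_h/a₀³ = m_e⁴e¹⁰/((4πε₀)⁵ℏ⁸) = 2.929 × 10¹³ J/m³
5.49 × 10³ × 4.632 × 10¹¹³ / 2.929 × 10¹³ = 8.682 × 10¹⁰³

8.682 × 10¹⁰³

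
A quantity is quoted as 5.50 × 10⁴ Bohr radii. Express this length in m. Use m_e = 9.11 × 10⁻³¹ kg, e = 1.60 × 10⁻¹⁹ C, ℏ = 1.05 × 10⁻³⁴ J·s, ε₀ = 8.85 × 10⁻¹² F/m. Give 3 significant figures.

2.89 × 10⁻⁶ m

One Bohr radius: a₀ = 4πε₀ℏ²/(m_e e²) = 5.26 × 10⁻¹¹ m.
5.50 × 10⁴ × 5.26 × 10⁻¹¹ m = 2.89 × 10⁻⁶ m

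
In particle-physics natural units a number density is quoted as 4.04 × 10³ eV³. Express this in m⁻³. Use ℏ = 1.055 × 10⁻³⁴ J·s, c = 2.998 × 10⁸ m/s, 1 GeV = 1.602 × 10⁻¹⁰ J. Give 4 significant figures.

Number density is [L]⁻³ = [E]³/(ℏc)³.
1 GeV³ → 1/(ℏc)³ × (1 GeV in J)³ = 1.299 × 10⁴⁷ m⁻³.
Convert the energy scale: 4.04 × 10³ eV³ = 4.04 × 10⁻²⁴ GeV³.
Result: 4.04 × 10⁻²⁴ × 1.299 × 10⁴⁷ = 5.249 × 10²³ m⁻³.

5.249 × 10²³ m⁻³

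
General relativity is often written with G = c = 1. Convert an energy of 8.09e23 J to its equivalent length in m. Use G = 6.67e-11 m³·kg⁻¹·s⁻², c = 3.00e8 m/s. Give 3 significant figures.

6.66e-21 m

Energy → length via G/c⁴.
8.09e23 J × (G/c⁴) = 6.66e-21 m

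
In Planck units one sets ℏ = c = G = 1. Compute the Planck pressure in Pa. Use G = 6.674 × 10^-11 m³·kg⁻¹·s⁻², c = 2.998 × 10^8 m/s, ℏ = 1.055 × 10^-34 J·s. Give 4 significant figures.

4.632 × 10^113 Pa

p_P = c⁷/(ℏG²)
  = 2.177 × 10^59 / 4.699 × 10^-55
  = 4.632 × 10^113 Pa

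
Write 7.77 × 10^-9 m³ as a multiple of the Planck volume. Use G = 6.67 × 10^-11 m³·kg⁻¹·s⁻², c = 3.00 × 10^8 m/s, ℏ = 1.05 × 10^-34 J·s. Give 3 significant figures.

1.86 × 10^96

Planck volume: V_P = (ℏG/c³)^(3/2) = 4.18 × 10^-105 m³.
7.77 × 10^-9 / 4.18 × 10^-105 = 1.86 × 10^96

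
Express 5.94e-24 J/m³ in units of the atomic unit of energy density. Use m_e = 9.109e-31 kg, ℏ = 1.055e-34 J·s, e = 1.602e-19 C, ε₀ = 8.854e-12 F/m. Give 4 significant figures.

atomic unit of energy density: u_au = E_h/a₀³ = m_e⁴e¹⁰/((4πε₀)⁵ℏ⁸) = 2.929e13 J/m³.
5.94e-24 / 2.929e13 = 2.028e-37

2.028e-37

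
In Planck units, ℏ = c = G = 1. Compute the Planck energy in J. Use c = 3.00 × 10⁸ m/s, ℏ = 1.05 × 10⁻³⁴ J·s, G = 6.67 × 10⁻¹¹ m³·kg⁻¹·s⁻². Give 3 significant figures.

1.96 × 10⁹ J

The unique combination of the constants set to 1 with dimensions of energy is E_P = √(ℏc⁵/G).
  = √(3.83 × 10¹⁸)
  = 1.96 × 10⁹ J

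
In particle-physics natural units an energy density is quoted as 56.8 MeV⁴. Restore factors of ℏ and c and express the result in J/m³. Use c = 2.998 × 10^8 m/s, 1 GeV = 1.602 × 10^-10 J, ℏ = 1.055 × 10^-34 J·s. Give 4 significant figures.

1.182 × 10^27 J/m³

[E]/[L]³ = [E]⁴/(ℏc)³; restore (ℏc)⁻³.
1 GeV⁴ → 1/(ℏc)³ × (1 GeV in J)⁴ = 2.082 × 10^37 J/m³.
Convert the energy scale: 56.8 MeV⁴ = 5.68 × 10^-11 GeV⁴.
Result: 5.68 × 10^-11 × 2.082 × 10^37 = 1.182 × 10^27 J/m³.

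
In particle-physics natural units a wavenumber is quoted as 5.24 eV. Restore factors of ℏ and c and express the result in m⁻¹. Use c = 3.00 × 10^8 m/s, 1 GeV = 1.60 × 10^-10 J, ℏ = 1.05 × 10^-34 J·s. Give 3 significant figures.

2.66 × 10^7 m⁻¹

Inverse length is [E]/(ℏc).
1 GeV → 1/(ℏc) × (1 GeV in J) = 5.08 × 10^15 m⁻¹.
Convert the energy scale: 5.24 eV = 5.24 × 10^-9 GeV.
Result: 5.24 × 10^-9 × 5.08 × 10^15 = 2.66 × 10^7 m⁻¹.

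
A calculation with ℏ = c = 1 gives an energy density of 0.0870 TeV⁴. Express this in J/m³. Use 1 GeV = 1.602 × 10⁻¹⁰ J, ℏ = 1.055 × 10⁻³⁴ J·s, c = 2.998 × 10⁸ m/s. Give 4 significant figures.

[E]/[L]³ = [E]⁴/(ℏc)³; restore (ℏc)⁻³.
1 GeV⁴ → 1/(ℏc)³ × (1 GeV in J)⁴ = 2.082 × 10³⁷ J/m³.
Convert the energy scale: 0.0870 TeV⁴ = 8.70 × 10¹⁰ GeV⁴.
Result: 8.70 × 10¹⁰ × 2.082 × 10³⁷ = 1.811 × 10⁴⁸ J/m³.

1.811 × 10⁴⁸ J/m³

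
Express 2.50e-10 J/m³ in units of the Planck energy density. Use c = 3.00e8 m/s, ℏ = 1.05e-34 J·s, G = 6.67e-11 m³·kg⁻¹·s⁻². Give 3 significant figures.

Planck energy density: u_P = c⁷/(ℏG²) = 4.68e113 J/m³.
2.50e-10 / 4.68e113 = 5.34e-124

5.34e-124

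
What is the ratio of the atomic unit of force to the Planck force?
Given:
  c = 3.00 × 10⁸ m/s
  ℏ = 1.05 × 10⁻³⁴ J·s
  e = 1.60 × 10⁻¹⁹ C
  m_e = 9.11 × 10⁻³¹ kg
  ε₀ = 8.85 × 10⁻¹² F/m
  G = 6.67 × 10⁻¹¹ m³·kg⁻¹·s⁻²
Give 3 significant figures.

atomic unit of force: F_au = E_h/a₀ = m_e²e⁶/((4πε₀)³ℏ⁴) = 8.33 × 10⁻⁸ N
Planck force: F_P = c⁴/G = 1.21 × 10⁴⁴ N
ratio = 8.33 × 10⁻⁸ / 1.21 × 10⁴⁴ = 6.86 × 10⁻⁵²

6.86 × 10⁻⁵²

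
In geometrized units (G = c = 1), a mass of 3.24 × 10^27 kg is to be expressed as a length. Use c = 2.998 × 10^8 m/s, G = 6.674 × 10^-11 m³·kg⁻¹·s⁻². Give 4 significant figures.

In G = c = 1 units mass has dimensions of length; the conversion factor is G/c².
3.24 × 10^27 kg × (G/c²) = 2.406 m

2.406 m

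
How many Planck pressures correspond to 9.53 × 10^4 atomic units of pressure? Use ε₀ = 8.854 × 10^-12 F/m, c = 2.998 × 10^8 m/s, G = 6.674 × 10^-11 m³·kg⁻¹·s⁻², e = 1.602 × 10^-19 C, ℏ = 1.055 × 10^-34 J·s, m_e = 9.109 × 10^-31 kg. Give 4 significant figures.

atomic unit of pressure: P_au = E_h/a₀³ = m_e⁴e¹⁰/((4πε₀)⁵ℏ⁸) = 2.929 × 10^13 Pa
Planck pressure: p_P = c⁷/(ℏG²) = 4.632 × 10^113 Pa
9.53 × 10^4 × 2.929 × 10^13 / 4.632 × 10^113 = 6.026 × 10^-96

6.026 × 10^-96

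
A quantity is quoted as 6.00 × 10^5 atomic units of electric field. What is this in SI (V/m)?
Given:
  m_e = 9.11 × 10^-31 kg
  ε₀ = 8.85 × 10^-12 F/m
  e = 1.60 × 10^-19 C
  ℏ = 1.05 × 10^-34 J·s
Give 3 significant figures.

3.12 × 10^17 V/m

One atomic unit of electric field: E_au = E_h/(e a₀) = m_e²e⁵/((4πε₀)³ℏ⁴) = 5.20 × 10^11 V/m.
6.00 × 10^5 × 5.20 × 10^11 V/m = 3.12 × 10^17 V/m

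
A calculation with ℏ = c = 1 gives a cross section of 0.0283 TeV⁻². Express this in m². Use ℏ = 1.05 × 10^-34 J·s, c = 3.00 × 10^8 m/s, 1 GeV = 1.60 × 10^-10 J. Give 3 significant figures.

Area is [L]² = [E]⁻²·(ℏc)²; restore (ℏc)².
1 GeV⁻² → (ℏc)² × (1 GeV in J)⁻² = 3.88 × 10^-32 m².
Convert the energy scale: 0.0283 TeV⁻² = 2.83 × 10^-8 GeV⁻².
Result: 2.83 × 10^-8 × 3.88 × 10^-32 = 1.10 × 10^-39 m².

1.10 × 10^-39 m²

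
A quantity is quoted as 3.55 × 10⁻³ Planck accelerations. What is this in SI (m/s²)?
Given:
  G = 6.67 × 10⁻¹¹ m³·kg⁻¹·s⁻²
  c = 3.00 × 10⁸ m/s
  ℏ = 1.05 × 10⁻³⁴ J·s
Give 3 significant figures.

1.98 × 10⁴⁹ m/s²

One Planck acceleration: a_P = √(c⁷/(ℏG)) = 5.59 × 10⁵¹ m/s².
3.55 × 10⁻³ × 5.59 × 10⁵¹ m/s² = 1.98 × 10⁴⁹ m/s²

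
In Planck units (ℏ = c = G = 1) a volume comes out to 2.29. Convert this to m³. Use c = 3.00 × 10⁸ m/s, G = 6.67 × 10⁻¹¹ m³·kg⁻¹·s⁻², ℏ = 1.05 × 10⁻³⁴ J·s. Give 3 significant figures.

One Planck volume: V_P = (ℏG/c³)^(3/2) = 4.18 × 10⁻¹⁰⁵ m³.
2.29 × 4.18 × 10⁻¹⁰⁵ m³ = 9.57 × 10⁻¹⁰⁵ m³

9.57 × 10⁻¹⁰⁵ m³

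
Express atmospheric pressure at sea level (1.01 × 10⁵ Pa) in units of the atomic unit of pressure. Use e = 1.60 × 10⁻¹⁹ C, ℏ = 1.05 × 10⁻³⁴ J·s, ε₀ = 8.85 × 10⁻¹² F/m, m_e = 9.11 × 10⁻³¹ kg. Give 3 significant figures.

atomic unit of pressure: P_au = E_h/a₀³ = m_e⁴e¹⁰/((4πε₀)⁵ℏ⁸) = 3.01 × 10¹³ Pa.
1.01 × 10⁵ / 3.01 × 10¹³ = 3.35 × 10⁻⁹

3.35 × 10⁻⁹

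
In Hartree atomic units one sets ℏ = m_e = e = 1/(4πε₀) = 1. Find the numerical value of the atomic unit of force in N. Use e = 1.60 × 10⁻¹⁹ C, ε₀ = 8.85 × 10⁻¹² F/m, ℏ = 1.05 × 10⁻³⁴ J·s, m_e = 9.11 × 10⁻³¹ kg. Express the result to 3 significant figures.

F_au = E_h/a₀ = m_e²e⁶/((4πε₀)³ℏ⁴)
E_h = 4.38 × 10⁻¹⁸ J
a₀ = 5.26 × 10⁻¹¹ m
E_h/a₀ = 8.33 × 10⁻⁸ N

8.33 × 10⁻⁸ N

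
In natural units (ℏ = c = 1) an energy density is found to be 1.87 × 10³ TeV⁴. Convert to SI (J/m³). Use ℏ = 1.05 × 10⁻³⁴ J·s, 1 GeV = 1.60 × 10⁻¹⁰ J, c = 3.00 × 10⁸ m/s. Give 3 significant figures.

[E]/[L]³ = [E]⁴/(ℏc)³; restore (ℏc)⁻³.
1 GeV⁴ → 1/(ℏc)³ × (1 GeV in J)⁴ = 2.10 × 10³⁷ J/m³.
Convert the energy scale: 1.87 × 10³ TeV⁴ = 1.87 × 10¹⁵ GeV⁴.
Result: 1.87 × 10¹⁵ × 2.10 × 10³⁷ = 3.92 × 10⁵² J/m³.

3.92 × 10⁵² J/m³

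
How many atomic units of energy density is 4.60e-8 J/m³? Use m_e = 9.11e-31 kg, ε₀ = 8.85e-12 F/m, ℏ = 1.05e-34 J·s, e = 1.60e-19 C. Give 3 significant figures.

1.53e-21

atomic unit of energy density: u_au = E_h/a₀³ = m_e⁴e¹⁰/((4πε₀)⁵ℏ⁸) = 3.01e13 J/m³.
4.60e-8 / 3.01e13 = 1.53e-21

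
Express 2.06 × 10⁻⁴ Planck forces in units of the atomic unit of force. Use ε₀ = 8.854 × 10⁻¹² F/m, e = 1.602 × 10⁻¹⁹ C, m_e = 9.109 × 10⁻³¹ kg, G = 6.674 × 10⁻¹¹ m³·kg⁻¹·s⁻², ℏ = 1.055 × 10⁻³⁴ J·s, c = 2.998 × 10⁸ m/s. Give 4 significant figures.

3.034 × 10⁴⁷

Planck force: F_P = c⁴/G = 1.210 × 10⁴⁴ N
atomic unit of force: F_au = E_h/a₀ = m_e²e⁶/((4πε₀)³ℏ⁴) = 8.220 × 10⁻⁸ N
2.06 × 10⁻⁴ × 1.210 × 10⁴⁴ / 8.220 × 10⁻⁸ = 3.034 × 10⁴⁷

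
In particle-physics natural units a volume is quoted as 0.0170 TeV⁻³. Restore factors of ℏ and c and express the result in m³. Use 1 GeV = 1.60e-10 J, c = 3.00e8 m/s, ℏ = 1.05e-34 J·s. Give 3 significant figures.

Volume is [L]³ = [E]⁻³·(ℏc)³.
1 GeV⁻³ → (ℏc)³ × (1 GeV in J)⁻³ = 7.63e-48 m³.
Convert the energy scale: 0.0170 TeV⁻³ = 1.70e-11 GeV⁻³.
Result: 1.70e-11 × 7.63e-48 = 1.30e-58 m³.

1.30e-58 m³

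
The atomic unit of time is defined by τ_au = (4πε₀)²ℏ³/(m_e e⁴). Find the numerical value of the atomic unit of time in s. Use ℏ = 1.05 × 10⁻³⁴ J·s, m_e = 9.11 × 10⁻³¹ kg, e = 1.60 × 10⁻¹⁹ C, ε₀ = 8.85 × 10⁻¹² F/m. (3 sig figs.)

τ_au = (4πε₀)²ℏ³/(m_e e⁴)
E_h = 4.38 × 10⁻¹⁸ J
ℏ/E_h = 2.40 × 10⁻¹⁷ s

2.40 × 10⁻¹⁷ s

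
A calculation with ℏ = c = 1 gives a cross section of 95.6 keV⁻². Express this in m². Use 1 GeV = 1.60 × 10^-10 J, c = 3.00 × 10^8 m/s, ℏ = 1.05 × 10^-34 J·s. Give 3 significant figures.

Area is [L]² = [E]⁻²·(ℏc)²; restore (ℏc)².
1 GeV⁻² → (ℏc)² × (1 GeV in J)⁻² = 3.88 × 10^-32 m².
Convert the energy scale: 95.6 keV⁻² = 9.56 × 10^13 GeV⁻².
Result: 9.56 × 10^13 × 3.88 × 10^-32 = 3.71 × 10^-18 m².

3.71 × 10^-18 m²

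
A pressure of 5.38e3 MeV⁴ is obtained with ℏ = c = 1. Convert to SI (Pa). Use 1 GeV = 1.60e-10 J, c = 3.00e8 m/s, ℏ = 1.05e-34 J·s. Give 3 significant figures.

Pressure is [E]/[L]³ = [E]⁴/(ℏc)³.
1 GeV⁴ → 1/(ℏc)³ × (1 GeV in J)⁴ = 2.10e37 Pa.
Convert the energy scale: 5.38e3 MeV⁴ = 5.38e-9 GeV⁴.
Result: 5.38e-9 × 2.10e37 = 1.13e29 Pa.

1.13e29 Pa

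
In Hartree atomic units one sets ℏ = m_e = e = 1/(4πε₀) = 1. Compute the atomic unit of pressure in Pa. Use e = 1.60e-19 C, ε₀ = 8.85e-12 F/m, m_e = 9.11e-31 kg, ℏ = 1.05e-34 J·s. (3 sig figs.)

P_au = E_h/a₀³ = m_e⁴e¹⁰/((4πε₀)⁵ℏ⁸)
E_h = 4.38e-18 J
a₀ = 5.26e-11 m
E_h/a₀³ = 3.01e13 Pa

3.01e13 Pa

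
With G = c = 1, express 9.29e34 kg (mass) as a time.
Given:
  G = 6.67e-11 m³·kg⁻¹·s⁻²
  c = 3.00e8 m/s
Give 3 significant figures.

Mass → time via G/c³.
9.29e34 kg × (G/c³) = 0.229 s

0.229 s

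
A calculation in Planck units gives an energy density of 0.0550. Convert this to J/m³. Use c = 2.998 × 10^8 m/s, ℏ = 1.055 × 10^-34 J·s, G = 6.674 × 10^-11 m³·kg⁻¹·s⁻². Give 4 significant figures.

One Planck energy density: u_P = c⁷/(ℏG²) = 4.632 × 10^113 J/m³.
0.0550 × 4.632 × 10^113 J/m³ = 2.548 × 10^112 J/m³

2.548 × 10^112 J/m³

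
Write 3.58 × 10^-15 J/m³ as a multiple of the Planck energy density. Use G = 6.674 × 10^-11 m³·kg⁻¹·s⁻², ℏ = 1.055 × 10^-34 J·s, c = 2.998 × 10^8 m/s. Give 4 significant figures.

Planck energy density: u_P = c⁷/(ℏG²) = 4.632 × 10^113 J/m³.
3.58 × 10^-15 / 4.632 × 10^113 = 7.728 × 10^-129

7.728 × 10^-129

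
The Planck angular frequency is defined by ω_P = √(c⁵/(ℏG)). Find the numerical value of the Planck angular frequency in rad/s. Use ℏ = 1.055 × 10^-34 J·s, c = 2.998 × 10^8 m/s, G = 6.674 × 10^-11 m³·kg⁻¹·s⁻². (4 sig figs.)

1.855 × 10^43 rad/s

ω_P = √(c⁵/(ℏG))
  = √(3.440 × 10^86)
  = 1.855 × 10^43 rad/s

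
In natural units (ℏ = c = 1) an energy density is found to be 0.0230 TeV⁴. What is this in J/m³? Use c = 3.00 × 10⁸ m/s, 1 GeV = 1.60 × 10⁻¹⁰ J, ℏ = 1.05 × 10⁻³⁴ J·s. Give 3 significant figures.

4.82 × 10⁴⁷ J/m³

[E]/[L]³ = [E]⁴/(ℏc)³; restore (ℏc)⁻³.
1 GeV⁴ → 1/(ℏc)³ × (1 GeV in J)⁴ = 2.10 × 10³⁷ J/m³.
Convert the energy scale: 0.0230 TeV⁴ = 2.30 × 10¹⁰ GeV⁴.
Result: 2.30 × 10¹⁰ × 2.10 × 10³⁷ = 4.82 × 10⁴⁷ J/m³.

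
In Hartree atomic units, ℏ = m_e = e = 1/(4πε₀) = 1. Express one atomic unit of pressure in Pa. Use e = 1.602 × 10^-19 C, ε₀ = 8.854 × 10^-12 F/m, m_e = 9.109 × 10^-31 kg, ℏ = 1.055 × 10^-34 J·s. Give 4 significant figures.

2.929 × 10^13 Pa

Dimensional analysis gives P_au = E_h/a₀³ = m_e⁴e¹⁰/((4πε₀)⁵ℏ⁸).
E_h = 4.354 × 10^-18 J
a₀ = 5.297 × 10^-11 m
E_h/a₀³ = 2.929 × 10^13 Pa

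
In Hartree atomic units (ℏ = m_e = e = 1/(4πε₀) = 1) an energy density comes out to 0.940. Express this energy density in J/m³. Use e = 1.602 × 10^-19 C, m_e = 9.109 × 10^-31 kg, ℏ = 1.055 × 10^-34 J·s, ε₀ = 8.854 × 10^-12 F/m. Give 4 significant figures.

One atomic unit of energy density: u_au = E_h/a₀³ = m_e⁴e¹⁰/((4πε₀)⁵ℏ⁸) = 2.929 × 10^13 J/m³.
0.940 × 2.929 × 10^13 J/m³ = 2.753 × 10^13 J/m³

2.753 × 10^13 J/m³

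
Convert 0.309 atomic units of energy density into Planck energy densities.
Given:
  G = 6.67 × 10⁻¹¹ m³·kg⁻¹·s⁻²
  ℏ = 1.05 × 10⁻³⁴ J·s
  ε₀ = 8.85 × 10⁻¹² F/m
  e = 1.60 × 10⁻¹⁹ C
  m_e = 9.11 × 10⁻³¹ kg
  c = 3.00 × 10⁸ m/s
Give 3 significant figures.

1.99 × 10⁻¹⁰¹

atomic unit of energy density: u_au = E_h/a₀³ = m_e⁴e¹⁰/((4πε₀)⁵ℏ⁸) = 3.01 × 10¹³ J/m³
Planck energy density: u_P = c⁷/(ℏG²) = 4.68 × 10¹¹³ J/m³
0.309 × 3.01 × 10¹³ / 4.68 × 10¹¹³ = 1.99 × 10⁻¹⁰¹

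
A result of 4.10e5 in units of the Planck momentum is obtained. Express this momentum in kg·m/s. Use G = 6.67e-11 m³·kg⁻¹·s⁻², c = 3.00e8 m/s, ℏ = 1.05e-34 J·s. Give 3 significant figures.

2.67e6 kg·m/s

One Planck momentum: p_P = √(ℏc³/G) = 6.52 kg·m/s.
4.10e5 × 6.52 kg·m/s = 2.67e6 kg·m/s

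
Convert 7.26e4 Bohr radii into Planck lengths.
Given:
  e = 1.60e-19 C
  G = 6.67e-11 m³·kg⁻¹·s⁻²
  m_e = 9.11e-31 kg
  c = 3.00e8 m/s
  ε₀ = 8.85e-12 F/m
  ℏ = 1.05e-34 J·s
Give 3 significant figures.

2.37e29

Bohr radius: a₀ = 4πε₀ℏ²/(m_e e²) = 5.26e-11 m
Planck length: ℓ_P = √(ℏG/c³) = 1.61e-35 m
7.26e4 × 5.26e-11 / 1.61e-35 = 2.37e29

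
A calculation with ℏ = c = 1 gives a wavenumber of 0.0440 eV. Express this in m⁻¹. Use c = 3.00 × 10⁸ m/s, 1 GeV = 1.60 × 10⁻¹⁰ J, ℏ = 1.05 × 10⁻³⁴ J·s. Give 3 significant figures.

Inverse length is [E]/(ℏc).
1 GeV → 1/(ℏc) × (1 GeV in J) = 5.08 × 10¹⁵ m⁻¹.
Convert the energy scale: 0.0440 eV = 4.40 × 10⁻¹¹ GeV.
Result: 4.40 × 10⁻¹¹ × 5.08 × 10¹⁵ = 2.23 × 10⁵ m⁻¹.

2.23 × 10⁵ m⁻¹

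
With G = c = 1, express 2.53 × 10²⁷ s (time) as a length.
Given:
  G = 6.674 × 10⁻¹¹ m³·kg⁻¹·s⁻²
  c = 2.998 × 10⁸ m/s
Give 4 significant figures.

7.585 × 10³⁵ m

Time → length via c.
2.53 × 10²⁷ s × (c) = 7.585 × 10³⁵ m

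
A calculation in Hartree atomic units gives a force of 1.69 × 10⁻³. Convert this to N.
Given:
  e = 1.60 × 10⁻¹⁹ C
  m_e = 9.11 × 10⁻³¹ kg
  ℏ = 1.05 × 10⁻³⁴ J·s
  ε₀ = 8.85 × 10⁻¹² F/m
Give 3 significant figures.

One atomic unit of force: F_au = E_h/a₀ = m_e²e⁶/((4πε₀)³ℏ⁴) = 8.33 × 10⁻⁸ N.
1.69 × 10⁻³ × 8.33 × 10⁻⁸ N = 1.41 × 10⁻¹⁰ N

1.41 × 10⁻¹⁰ N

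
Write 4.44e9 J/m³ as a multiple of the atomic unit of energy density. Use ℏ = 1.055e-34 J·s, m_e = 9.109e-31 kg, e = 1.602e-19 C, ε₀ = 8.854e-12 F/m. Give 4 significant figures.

1.516e-4

atomic unit of energy density: u_au = E_h/a₀³ = m_e⁴e¹⁰/((4πε₀)⁵ℏ⁸) = 2.929e13 J/m³.
4.44e9 / 2.929e13 = 1.516e-4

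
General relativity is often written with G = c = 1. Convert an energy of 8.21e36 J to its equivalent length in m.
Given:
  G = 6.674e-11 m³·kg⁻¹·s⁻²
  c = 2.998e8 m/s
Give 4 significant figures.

6.783e-8 m

Energy → length via G/c⁴.
8.21e36 J × (G/c⁴) = 6.783e-8 m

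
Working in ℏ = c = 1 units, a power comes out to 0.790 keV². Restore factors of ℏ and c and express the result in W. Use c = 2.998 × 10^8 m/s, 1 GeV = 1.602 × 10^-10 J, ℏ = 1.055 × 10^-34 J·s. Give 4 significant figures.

Power is [E]/[T] = [E]²/ℏ.
1 GeV² → 1/ℏ × (1 GeV in J)² = 2.433 × 10^14 W.
Convert the energy scale: 0.790 keV² = 7.90 × 10^-13 GeV².
Result: 7.90 × 10^-13 × 2.433 × 10^14 = 192.2 W.

192.2 W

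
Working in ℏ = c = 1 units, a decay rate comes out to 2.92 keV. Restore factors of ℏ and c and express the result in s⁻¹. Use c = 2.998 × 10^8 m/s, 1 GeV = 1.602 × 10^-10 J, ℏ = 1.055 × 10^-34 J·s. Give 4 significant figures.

4.434 × 10^18 s⁻¹

A rate is [E]/ℏ; divide by ℏ.
1 GeV → 1/ℏ × (1 GeV in J) = 1.518 × 10^24 s⁻¹.
Convert the energy scale: 2.92 keV = 2.92 × 10^-6 GeV.
Result: 2.92 × 10^-6 × 1.518 × 10^24 = 4.434 × 10^18 s⁻¹.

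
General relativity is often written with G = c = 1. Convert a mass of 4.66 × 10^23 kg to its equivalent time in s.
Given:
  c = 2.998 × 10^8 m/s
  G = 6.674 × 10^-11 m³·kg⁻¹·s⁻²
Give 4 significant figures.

1.154 × 10^-12 s

Mass → time via G/c³.
4.66 × 10^23 kg × (G/c³) = 1.154 × 10^-12 s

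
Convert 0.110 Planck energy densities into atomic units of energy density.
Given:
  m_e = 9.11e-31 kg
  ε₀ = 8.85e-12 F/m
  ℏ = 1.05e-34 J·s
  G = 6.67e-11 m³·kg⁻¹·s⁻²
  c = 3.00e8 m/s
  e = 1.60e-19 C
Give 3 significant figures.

Planck energy density: u_P = c⁷/(ℏG²) = 4.68e113 J/m³
atomic unit of energy density: u_au = E_h/a₀³ = m_e⁴e¹⁰/((4πε₀)⁵ℏ⁸) = 3.01e13 J/m³
0.110 × 4.68e113 / 3.01e13 = 1.71e99

1.71e99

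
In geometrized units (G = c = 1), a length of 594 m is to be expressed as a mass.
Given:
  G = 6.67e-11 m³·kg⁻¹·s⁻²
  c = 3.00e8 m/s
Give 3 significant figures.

8.01e29 kg

Length → mass via c²/G.
594 m × (c²/G) = 8.01e29 kg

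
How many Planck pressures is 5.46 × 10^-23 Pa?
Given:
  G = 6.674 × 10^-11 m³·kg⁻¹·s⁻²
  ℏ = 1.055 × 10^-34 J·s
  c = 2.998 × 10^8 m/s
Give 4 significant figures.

1.179 × 10^-136

Planck pressure: p_P = c⁷/(ℏG²) = 4.632 × 10^113 Pa.
5.46 × 10^-23 / 4.632 × 10^113 = 1.179 × 10^-136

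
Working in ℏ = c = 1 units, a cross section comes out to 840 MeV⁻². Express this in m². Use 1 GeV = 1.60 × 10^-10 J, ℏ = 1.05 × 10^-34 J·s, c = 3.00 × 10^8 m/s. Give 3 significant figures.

3.26 × 10^-23 m²

Area is [L]² = [E]⁻²·(ℏc)²; restore (ℏc)².
1 GeV⁻² → (ℏc)² × (1 GeV in J)⁻² = 3.88 × 10^-32 m².
Convert the energy scale: 840 MeV⁻² = 8.40 × 10^8 GeV⁻².
Result: 8.40 × 10^8 × 3.88 × 10^-32 = 3.26 × 10^-23 m².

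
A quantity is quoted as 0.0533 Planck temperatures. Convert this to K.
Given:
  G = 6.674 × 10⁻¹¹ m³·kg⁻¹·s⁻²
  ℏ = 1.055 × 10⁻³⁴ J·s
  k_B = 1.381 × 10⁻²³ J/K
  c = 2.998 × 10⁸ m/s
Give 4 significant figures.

One Planck temperature: T_P = √(ℏc⁵/G) / k_B = 1.417 × 10³² K.
0.0533 × 1.417 × 10³² K = 7.552 × 10³⁰ K

7.552 × 10³⁰ K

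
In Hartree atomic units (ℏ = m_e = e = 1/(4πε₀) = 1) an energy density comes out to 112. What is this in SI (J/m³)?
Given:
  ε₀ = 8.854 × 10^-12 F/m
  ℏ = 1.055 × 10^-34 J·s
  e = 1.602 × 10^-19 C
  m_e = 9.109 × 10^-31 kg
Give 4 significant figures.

One atomic unit of energy density: u_au = E_h/a₀³ = m_e⁴e¹⁰/((4πε₀)⁵ℏ⁸) = 2.929 × 10^13 J/m³.
112 × 2.929 × 10^13 J/m³ = 3.281 × 10^15 J/m³

3.281 × 10^15 J/m³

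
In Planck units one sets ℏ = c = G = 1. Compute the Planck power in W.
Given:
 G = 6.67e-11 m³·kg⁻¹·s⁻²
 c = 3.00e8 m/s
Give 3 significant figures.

P_P = c⁵/G
  = 2.43e42 / 6.67e-11
  = 3.64e52 W

3.64e52 W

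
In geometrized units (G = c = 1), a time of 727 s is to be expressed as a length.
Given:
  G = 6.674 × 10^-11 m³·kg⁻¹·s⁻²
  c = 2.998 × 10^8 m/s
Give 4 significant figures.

Time → length via c.
727 s × (c) = 2.180 × 10^11 m

2.180 × 10^11 m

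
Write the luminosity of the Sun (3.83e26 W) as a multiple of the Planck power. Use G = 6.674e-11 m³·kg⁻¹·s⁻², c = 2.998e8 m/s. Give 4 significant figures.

1.055e-26

Planck power: P_P = c⁵/G = 3.629e52 W.
3.83e26 / 3.629e52 = 1.055e-26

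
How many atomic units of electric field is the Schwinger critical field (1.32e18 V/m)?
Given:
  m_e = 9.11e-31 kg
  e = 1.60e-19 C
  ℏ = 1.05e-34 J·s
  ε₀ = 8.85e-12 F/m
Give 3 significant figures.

2.54e6

atomic unit of electric field: E_au = E_h/(e a₀) = m_e²e⁵/((4πε₀)³ℏ⁴) = 5.20e11 V/m.
1.32e18 / 5.20e11 = 2.54e6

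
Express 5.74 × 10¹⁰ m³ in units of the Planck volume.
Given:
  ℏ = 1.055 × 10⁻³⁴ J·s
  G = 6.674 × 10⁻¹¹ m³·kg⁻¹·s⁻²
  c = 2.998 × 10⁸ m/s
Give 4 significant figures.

Planck volume: V_P = (ℏG/c³)^(3/2) = 4.224 × 10⁻¹⁰⁵ m³.
5.74 × 10¹⁰ / 4.224 × 10⁻¹⁰⁵ = 1.359 × 10¹¹⁵

1.359 × 10¹¹⁵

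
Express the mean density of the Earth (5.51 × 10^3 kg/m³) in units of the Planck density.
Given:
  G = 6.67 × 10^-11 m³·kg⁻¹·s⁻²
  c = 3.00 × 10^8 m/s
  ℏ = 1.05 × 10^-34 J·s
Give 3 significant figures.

Planck density: ρ_P = c⁵/(ℏG²) = 5.20 × 10^96 kg/m³.
5.51 × 10^3 / 5.20 × 10^96 = 1.06 × 10^-93

1.06 × 10^-93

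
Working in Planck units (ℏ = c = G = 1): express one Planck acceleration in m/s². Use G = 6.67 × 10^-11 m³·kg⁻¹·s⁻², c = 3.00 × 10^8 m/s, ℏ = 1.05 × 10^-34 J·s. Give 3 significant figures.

The unique combination of the constants set to 1 with dimensions of acceleration is a_P = √(c⁷/(ℏG)).
  = √(3.12 × 10^103)
  = 5.59 × 10^51 m/s²

5.59 × 10^51 m/s²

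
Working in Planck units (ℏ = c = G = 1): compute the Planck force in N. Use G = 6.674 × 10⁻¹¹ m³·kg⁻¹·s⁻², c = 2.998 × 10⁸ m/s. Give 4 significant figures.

Dimensional analysis gives F_P = c⁴/G.
  = 8.078 × 10³³ / 6.674 × 10⁻¹¹
  = 1.210 × 10⁴⁴ N

1.210 × 10⁴⁴ N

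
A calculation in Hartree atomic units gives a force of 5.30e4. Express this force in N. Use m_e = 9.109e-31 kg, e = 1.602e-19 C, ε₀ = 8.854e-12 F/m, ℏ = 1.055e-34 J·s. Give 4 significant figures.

4.356e-3 N

One atomic unit of force: F_au = E_h/a₀ = m_e²e⁶/((4πε₀)³ℏ⁴) = 8.220e-8 N.
5.30e4 × 8.220e-8 N = 4.356e-3 N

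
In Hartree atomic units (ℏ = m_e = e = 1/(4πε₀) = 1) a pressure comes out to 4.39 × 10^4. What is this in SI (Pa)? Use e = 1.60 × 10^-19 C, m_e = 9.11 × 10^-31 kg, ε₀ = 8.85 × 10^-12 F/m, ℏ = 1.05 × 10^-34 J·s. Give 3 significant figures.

One atomic unit of pressure: P_au = E_h/a₀³ = m_e⁴e¹⁰/((4πε₀)⁵ℏ⁸) = 3.01 × 10^13 Pa.
4.39 × 10^4 × 3.01 × 10^13 Pa = 1.32 × 10^18 Pa

1.32 × 10^18 Pa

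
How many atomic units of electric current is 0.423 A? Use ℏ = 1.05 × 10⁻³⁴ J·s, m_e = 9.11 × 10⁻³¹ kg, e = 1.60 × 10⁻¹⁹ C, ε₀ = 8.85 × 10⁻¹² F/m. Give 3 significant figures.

63.4

atomic unit of electric current: I_au = e E_h/ℏ = m_e e⁵/((4πε₀)²ℏ³) = 6.67 × 10⁻³ A.
0.423 / 6.67 × 10⁻³ = 63.4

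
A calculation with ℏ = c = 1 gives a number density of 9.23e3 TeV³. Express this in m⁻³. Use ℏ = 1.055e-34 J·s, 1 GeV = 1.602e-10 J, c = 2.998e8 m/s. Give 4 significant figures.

Number density is [L]⁻³ = [E]³/(ℏc)³.
1 GeV³ → 1/(ℏc)³ × (1 GeV in J)³ = 1.299e47 m⁻³.
Convert the energy scale: 9.23e3 TeV³ = 9.23e12 GeV³.
Result: 9.23e12 × 1.299e47 = 1.199e60 m⁻³.

1.199e60 m⁻³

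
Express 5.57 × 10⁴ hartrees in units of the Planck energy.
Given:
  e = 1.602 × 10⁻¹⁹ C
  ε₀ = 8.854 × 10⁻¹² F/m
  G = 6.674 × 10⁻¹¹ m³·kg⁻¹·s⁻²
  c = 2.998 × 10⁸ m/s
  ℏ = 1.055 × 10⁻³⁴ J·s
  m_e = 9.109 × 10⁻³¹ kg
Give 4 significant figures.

hartree: E_h = m_e e⁴/(4πε₀ℏ)² = 4.354 × 10⁻¹⁸ J
Planck energy: E_P = √(ℏc⁵/G) = 1.957 × 10⁹ J
5.57 × 10⁴ × 4.354 × 10⁻¹⁸ / 1.957 × 10⁹ = 1.240 × 10⁻²²

1.240 × 10⁻²²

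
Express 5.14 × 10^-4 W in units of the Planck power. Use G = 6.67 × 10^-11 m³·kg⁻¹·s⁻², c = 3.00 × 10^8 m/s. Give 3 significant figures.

1.41 × 10^-56

Planck power: P_P = c⁵/G = 3.64 × 10^52 W.
5.14 × 10^-4 / 3.64 × 10^52 = 1.41 × 10^-56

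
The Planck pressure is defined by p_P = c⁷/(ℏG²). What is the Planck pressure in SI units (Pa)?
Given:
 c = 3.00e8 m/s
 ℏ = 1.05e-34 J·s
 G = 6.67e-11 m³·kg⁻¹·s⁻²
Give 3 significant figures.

p_P = c⁷/(ℏG²)
  = 2.19e59 / 4.67e-55
  = 4.68e113 Pa

4.68e113 Pa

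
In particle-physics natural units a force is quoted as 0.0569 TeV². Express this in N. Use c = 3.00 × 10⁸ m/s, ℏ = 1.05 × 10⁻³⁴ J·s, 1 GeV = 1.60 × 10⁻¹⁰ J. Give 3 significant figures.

Force is [E]/[L] = [E]²/(ℏc); restore (ℏc)⁻¹.
1 GeV² → 1/(ℏc) × (1 GeV in J)² = 8.13 × 10⁵ N.
Convert the energy scale: 0.0569 TeV² = 5.69 × 10⁴ GeV².
Result: 5.69 × 10⁴ × 8.13 × 10⁵ = 4.62 × 10¹⁰ N.

4.62 × 10¹⁰ N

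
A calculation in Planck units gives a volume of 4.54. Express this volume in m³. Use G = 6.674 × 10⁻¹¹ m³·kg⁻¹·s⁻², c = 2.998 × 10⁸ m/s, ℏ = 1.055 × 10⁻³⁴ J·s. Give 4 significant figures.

One Planck volume: V_P = (ℏG/c³)^(3/2) = 4.224 × 10⁻¹⁰⁵ m³.
4.54 × 4.224 × 10⁻¹⁰⁵ m³ = 1.918 × 10⁻¹⁰⁴ m³

1.918 × 10⁻¹⁰⁴ m³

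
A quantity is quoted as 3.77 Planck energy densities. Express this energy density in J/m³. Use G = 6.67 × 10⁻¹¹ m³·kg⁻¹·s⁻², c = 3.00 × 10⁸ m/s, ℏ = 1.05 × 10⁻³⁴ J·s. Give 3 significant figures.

1.77 × 10¹¹⁴ J/m³

One Planck energy density: u_P = c⁷/(ℏG²) = 4.68 × 10¹¹³ J/m³.
3.77 × 4.68 × 10¹¹³ J/m³ = 1.77 × 10¹¹⁴ J/m³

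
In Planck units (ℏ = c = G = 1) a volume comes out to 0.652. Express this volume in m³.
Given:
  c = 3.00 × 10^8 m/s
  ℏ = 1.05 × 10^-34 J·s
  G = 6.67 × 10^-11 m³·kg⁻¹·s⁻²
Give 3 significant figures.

2.72 × 10^-105 m³

One Planck volume: V_P = (ℏG/c³)^(3/2) = 4.18 × 10^-105 m³.
0.652 × 4.18 × 10^-105 m³ = 2.72 × 10^-105 m³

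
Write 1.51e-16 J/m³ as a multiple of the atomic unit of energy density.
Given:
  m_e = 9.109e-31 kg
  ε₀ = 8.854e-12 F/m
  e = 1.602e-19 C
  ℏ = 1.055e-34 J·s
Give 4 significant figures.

5.155e-30

atomic unit of energy density: u_au = E_h/a₀³ = m_e⁴e¹⁰/((4πε₀)⁵ℏ⁸) = 2.929e13 J/m³.
1.51e-16 / 2.929e13 = 5.155e-30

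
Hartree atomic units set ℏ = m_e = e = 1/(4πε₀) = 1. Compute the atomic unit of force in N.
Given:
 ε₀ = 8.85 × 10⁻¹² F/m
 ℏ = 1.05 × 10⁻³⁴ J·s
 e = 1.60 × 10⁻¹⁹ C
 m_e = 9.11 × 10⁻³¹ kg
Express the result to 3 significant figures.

Dimensional analysis gives F_au = E_h/a₀ = m_e²e⁶/((4πε₀)³ℏ⁴).
E_h = 4.38 × 10⁻¹⁸ J
a₀ = 5.26 × 10⁻¹¹ m
E_h/a₀ = 8.33 × 10⁻⁸ N

8.33 × 10⁻⁸ N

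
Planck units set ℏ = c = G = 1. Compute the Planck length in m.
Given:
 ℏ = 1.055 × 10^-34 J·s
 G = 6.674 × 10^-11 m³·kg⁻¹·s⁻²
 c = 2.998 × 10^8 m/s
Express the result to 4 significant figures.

The unique combination of the constants set to 1 with dimensions of length is ℓ_P = √(ℏG/c³).
  = √(2.613 × 10^-70)
  = 1.616 × 10^-35 m

1.616 × 10^-35 m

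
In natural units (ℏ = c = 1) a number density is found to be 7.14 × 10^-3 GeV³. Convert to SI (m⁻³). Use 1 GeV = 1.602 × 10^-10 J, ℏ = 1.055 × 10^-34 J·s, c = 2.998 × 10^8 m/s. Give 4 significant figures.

Number density is [L]⁻³ = [E]³/(ℏc)³.
1 GeV³ → 1/(ℏc)³ × (1 GeV in J)³ = 1.299 × 10^47 m⁻³.
Result: 7.14 × 10^-3 × 1.299 × 10^47 = 9.278 × 10^44 m⁻³.

9.278 × 10^44 m⁻³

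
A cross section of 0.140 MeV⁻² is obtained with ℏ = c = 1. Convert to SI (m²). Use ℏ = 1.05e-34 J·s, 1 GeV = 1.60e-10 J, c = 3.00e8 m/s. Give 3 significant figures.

Area is [L]² = [E]⁻²·(ℏc)²; restore (ℏc)².
1 GeV⁻² → (ℏc)² × (1 GeV in J)⁻² = 3.88e-32 m².
Convert the energy scale: 0.140 MeV⁻² = 1.40e5 GeV⁻².
Result: 1.40e5 × 3.88e-32 = 5.43e-27 m².

5.43e-27 m²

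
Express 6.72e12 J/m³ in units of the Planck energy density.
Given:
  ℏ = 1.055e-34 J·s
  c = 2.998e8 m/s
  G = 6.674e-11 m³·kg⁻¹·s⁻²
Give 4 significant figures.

Planck energy density: u_P = c⁷/(ℏG²) = 4.632e113 J/m³.
6.72e12 / 4.632e113 = 1.451e-101

1.451e-101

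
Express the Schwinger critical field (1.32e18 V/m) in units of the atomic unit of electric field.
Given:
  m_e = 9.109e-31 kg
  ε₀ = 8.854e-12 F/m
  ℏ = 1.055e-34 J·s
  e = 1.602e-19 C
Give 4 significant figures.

atomic unit of electric field: E_au = E_h/(e a₀) = m_e²e⁵/((4πε₀)³ℏ⁴) = 5.131e11 V/m.
1.32e18 / 5.131e11 = 2.573e6

2.573e6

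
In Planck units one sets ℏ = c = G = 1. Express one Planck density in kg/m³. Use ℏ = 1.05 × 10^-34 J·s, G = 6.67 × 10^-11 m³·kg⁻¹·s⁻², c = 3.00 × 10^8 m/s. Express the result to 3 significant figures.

5.20 × 10^96 kg/m³

ρ_P = c⁵/(ℏG²)
  = 2.43 × 10^42 / 4.67 × 10^-55
  = 5.20 × 10^96 kg/m³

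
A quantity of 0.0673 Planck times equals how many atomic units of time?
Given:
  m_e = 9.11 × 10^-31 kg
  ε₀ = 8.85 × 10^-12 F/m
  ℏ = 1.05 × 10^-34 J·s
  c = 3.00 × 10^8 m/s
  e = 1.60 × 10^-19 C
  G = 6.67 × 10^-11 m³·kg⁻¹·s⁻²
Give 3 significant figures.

1.51 × 10^-28

Planck time: t_P = √(ℏG/c⁵) = 5.37 × 10^-44 s
atomic unit of time: τ_au = (4πε₀)²ℏ³/(m_e e⁴) = 2.40 × 10^-17 s
0.0673 × 5.37 × 10^-44 / 2.40 × 10^-17 = 1.51 × 10^-28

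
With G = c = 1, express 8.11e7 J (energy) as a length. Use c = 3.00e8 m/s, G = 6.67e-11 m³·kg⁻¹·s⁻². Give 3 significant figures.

Energy → length via G/c⁴.
8.11e7 J × (G/c⁴) = 6.68e-37 m

6.68e-37 m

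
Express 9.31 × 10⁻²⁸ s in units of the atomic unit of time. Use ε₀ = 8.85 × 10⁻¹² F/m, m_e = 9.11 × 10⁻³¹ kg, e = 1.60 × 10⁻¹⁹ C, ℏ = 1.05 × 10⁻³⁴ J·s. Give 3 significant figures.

3.88 × 10⁻¹¹

atomic unit of time: τ_au = (4πε₀)²ℏ³/(m_e e⁴) = 2.40 × 10⁻¹⁷ s.
9.31 × 10⁻²⁸ / 2.40 × 10⁻¹⁷ = 3.88 × 10⁻¹¹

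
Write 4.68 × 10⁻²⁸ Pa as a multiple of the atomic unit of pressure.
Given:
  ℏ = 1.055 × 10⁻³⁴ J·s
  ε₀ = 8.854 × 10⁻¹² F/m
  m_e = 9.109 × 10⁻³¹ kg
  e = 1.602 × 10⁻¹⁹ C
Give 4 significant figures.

atomic unit of pressure: P_au = E_h/a₀³ = m_e⁴e¹⁰/((4πε₀)⁵ℏ⁸) = 2.929 × 10¹³ Pa.
4.68 × 10⁻²⁸ / 2.929 × 10¹³ = 1.598 × 10⁻⁴¹

1.598 × 10⁻⁴¹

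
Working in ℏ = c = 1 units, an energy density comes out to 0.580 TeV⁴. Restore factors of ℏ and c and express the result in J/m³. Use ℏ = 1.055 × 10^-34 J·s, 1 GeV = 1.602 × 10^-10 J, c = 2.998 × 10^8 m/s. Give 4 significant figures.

1.207 × 10^49 J/m³

[E]/[L]³ = [E]⁴/(ℏc)³; restore (ℏc)⁻³.
1 GeV⁴ → 1/(ℏc)³ × (1 GeV in J)⁴ = 2.082 × 10^37 J/m³.
Convert the energy scale: 0.580 TeV⁴ = 5.80 × 10^11 GeV⁴.
Result: 5.80 × 10^11 × 2.082 × 10^37 = 1.207 × 10^49 J/m³.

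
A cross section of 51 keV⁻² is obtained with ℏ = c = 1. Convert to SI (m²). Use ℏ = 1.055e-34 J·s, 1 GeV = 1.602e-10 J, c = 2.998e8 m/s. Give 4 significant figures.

1.988e-18 m²

Area is [L]² = [E]⁻²·(ℏc)²; restore (ℏc)².
1 GeV⁻² → (ℏc)² × (1 GeV in J)⁻² = 3.898e-32 m².
Convert the energy scale: 51 keV⁻² = 5.10e13 GeV⁻².
Result: 5.10e13 × 3.898e-32 = 1.988e-18 m².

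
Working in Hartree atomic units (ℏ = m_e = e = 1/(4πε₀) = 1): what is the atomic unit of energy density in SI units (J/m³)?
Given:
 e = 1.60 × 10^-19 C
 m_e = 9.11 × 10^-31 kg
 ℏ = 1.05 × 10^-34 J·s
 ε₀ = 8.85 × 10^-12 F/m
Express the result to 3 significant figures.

3.01 × 10^13 J/m³

The unique combination of the constants set to 1 with dimensions of energy density is u_au = E_h/a₀³ = m_e⁴e¹⁰/((4πε₀)⁵ℏ⁸).
E_h = 4.38 × 10^-18 J
a₀ = 5.26 × 10^-11 m
E_h/a₀³ = 3.01 × 10^13 J/m³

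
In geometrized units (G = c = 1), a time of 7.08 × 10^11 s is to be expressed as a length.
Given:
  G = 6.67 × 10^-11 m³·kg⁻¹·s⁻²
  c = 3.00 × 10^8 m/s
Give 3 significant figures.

2.12 × 10^20 m

Time → length via c.
7.08 × 10^11 s × (c) = 2.12 × 10^20 m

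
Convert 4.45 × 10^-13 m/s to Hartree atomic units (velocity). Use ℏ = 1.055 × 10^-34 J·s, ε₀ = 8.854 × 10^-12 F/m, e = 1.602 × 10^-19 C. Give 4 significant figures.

atomic unit of velocity: v_au = e²/(4πε₀ℏ) = 2.186 × 10^6 m/s.
4.45 × 10^-13 / 2.186 × 10^6 = 2.035 × 10^-19

2.035 × 10^-19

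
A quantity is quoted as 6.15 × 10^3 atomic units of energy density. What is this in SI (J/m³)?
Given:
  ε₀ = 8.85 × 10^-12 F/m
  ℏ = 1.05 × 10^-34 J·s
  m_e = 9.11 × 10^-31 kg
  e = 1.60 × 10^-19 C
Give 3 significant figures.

1.85 × 10^17 J/m³

One atomic unit of energy density: u_au = E_h/a₀³ = m_e⁴e¹⁰/((4πε₀)⁵ℏ⁸) = 3.01 × 10^13 J/m³.
6.15 × 10^3 × 3.01 × 10^13 J/m³ = 1.85 × 10^17 J/m³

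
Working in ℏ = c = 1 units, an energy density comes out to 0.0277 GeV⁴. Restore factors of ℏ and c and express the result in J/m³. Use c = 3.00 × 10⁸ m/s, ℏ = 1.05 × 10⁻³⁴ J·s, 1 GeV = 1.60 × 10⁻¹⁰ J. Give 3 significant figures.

[E]/[L]³ = [E]⁴/(ℏc)³; restore (ℏc)⁻³.
1 GeV⁴ → 1/(ℏc)³ × (1 GeV in J)⁴ = 2.10 × 10³⁷ J/m³.
Result: 0.0277 × 2.10 × 10³⁷ = 5.81 × 10³⁵ J/m³.

5.81 × 10³⁵ J/m³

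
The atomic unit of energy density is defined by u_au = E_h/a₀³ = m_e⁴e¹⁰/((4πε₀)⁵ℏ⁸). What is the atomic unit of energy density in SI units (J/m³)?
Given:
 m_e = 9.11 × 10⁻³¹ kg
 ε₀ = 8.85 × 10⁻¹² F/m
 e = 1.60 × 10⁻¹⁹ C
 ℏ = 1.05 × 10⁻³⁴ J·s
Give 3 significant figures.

3.01 × 10¹³ J/m³

u_au = E_h/a₀³ = m_e⁴e¹⁰/((4πε₀)⁵ℏ⁸)
E_h = 4.38 × 10⁻¹⁸ J
a₀ = 5.26 × 10⁻¹¹ m
E_h/a₀³ = 3.01 × 10¹³ J/m³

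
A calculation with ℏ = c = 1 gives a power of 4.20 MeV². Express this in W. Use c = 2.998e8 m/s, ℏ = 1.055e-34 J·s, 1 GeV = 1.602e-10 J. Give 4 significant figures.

1.022e9 W

Power is [E]/[T] = [E]²/ℏ.
1 GeV² → 1/ℏ × (1 GeV in J)² = 2.433e14 W.
Convert the energy scale: 4.20 MeV² = 4.20e-6 GeV².
Result: 4.20e-6 × 2.433e14 = 1.022e9 W.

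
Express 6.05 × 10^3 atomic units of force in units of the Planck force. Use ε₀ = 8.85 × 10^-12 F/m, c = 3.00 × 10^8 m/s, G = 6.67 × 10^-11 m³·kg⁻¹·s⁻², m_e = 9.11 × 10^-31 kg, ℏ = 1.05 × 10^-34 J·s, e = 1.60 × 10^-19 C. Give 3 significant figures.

atomic unit of force: F_au = E_h/a₀ = m_e²e⁶/((4πε₀)³ℏ⁴) = 8.33 × 10^-8 N
Planck force: F_P = c⁴/G = 1.21 × 10^44 N
6.05 × 10^3 × 8.33 × 10^-8 / 1.21 × 10^44 = 4.15 × 10^-48

4.15 × 10^-48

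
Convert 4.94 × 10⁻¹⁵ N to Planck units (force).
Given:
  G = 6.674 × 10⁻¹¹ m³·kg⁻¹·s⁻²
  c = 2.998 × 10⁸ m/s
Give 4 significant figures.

4.081 × 10⁻⁵⁹

Planck force: F_P = c⁴/G = 1.210 × 10⁴⁴ N.
4.94 × 10⁻¹⁵ / 1.210 × 10⁴⁴ = 4.081 × 10⁻⁵⁹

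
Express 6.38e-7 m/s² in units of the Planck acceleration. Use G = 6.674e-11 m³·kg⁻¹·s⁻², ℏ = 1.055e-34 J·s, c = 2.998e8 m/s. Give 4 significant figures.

Planck acceleration: a_P = √(c⁷/(ℏG)) = 5.560e51 m/s².
6.38e-7 / 5.560e51 = 1.147e-58

1.147e-58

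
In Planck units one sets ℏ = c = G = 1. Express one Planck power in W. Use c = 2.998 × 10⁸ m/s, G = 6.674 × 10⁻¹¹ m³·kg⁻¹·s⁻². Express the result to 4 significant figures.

P_P = c⁵/G
  = 2.422 × 10⁴² / 6.674 × 10⁻¹¹
  = 3.629 × 10⁵² W

3.629 × 10⁵² W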